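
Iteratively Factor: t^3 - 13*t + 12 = (t - 3)*(t^2 + 3*t - 4) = (t - 3)*(t + 4)*(t - 1)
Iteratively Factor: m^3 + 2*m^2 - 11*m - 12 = (m + 1)*(m^2 + m - 12) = (m - 3)*(m + 1)*(m + 4)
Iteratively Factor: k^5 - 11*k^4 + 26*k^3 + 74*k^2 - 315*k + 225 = (k - 5)*(k^4 - 6*k^3 - 4*k^2 + 54*k - 45) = (k - 5)*(k + 3)*(k^3 - 9*k^2 + 23*k - 15) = (k - 5)*(k - 3)*(k + 3)*(k^2 - 6*k + 5) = (k - 5)^2*(k - 3)*(k + 3)*(k - 1)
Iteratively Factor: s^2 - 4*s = (s)*(s - 4)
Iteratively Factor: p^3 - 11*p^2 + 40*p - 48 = (p - 3)*(p^2 - 8*p + 16) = (p - 4)*(p - 3)*(p - 4)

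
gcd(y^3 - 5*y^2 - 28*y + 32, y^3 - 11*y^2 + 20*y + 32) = y - 8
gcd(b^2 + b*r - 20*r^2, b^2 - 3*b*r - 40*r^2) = b + 5*r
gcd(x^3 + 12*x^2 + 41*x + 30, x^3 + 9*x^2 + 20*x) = x + 5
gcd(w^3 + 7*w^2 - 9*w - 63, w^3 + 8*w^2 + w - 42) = w^2 + 10*w + 21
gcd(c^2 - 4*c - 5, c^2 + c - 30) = c - 5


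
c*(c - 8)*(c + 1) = c^3 - 7*c^2 - 8*c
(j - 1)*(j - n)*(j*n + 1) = j^3*n - j^2*n^2 - j^2*n + j^2 + j*n^2 - j*n - j + n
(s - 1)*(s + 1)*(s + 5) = s^3 + 5*s^2 - s - 5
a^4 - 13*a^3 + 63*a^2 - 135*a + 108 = (a - 4)*(a - 3)^3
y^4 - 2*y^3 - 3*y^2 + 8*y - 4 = (y - 2)*(y - 1)^2*(y + 2)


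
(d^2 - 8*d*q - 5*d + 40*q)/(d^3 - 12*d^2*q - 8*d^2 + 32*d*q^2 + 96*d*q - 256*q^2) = (5 - d)/(-d^2 + 4*d*q + 8*d - 32*q)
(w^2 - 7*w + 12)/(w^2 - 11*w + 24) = (w - 4)/(w - 8)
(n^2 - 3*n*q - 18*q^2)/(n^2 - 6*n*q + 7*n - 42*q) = (n + 3*q)/(n + 7)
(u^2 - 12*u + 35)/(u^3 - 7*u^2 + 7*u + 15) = (u - 7)/(u^2 - 2*u - 3)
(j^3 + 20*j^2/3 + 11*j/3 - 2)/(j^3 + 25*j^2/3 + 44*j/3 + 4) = (3*j^2 + 2*j - 1)/(3*j^2 + 7*j + 2)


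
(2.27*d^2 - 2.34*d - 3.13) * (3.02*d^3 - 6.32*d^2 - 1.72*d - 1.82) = 6.8554*d^5 - 21.4132*d^4 + 1.4318*d^3 + 19.675*d^2 + 9.6424*d + 5.6966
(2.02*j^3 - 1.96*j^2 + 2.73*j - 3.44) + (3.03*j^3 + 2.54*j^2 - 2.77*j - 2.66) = 5.05*j^3 + 0.58*j^2 - 0.04*j - 6.1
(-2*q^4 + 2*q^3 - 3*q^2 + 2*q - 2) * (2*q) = -4*q^5 + 4*q^4 - 6*q^3 + 4*q^2 - 4*q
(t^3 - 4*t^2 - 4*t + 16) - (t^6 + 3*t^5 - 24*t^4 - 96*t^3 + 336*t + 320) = -t^6 - 3*t^5 + 24*t^4 + 97*t^3 - 4*t^2 - 340*t - 304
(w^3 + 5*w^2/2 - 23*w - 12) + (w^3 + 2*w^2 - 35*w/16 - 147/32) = 2*w^3 + 9*w^2/2 - 403*w/16 - 531/32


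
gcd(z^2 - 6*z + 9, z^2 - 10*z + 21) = z - 3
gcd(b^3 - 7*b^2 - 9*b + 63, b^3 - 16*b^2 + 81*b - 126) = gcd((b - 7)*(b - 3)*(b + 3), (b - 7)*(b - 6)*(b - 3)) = b^2 - 10*b + 21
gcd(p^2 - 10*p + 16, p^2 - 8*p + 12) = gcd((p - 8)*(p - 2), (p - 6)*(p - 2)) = p - 2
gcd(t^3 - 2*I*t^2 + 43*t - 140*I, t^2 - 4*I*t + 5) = t - 5*I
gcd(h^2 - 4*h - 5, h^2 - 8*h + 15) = h - 5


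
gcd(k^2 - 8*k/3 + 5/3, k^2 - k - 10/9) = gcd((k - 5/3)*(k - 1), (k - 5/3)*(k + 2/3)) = k - 5/3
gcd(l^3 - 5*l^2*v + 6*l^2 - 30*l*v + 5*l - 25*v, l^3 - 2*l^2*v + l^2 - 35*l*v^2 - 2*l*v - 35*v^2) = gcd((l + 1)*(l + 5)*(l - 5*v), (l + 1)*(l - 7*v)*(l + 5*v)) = l + 1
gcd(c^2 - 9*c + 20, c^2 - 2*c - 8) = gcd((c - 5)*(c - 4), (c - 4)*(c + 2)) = c - 4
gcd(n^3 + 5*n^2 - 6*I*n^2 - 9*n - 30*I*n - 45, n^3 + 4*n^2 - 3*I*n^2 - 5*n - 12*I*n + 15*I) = n^2 + n*(5 - 3*I) - 15*I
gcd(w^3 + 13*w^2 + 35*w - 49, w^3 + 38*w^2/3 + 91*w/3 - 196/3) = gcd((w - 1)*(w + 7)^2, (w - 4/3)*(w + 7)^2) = w^2 + 14*w + 49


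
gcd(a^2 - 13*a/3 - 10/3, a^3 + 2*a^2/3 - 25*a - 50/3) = a^2 - 13*a/3 - 10/3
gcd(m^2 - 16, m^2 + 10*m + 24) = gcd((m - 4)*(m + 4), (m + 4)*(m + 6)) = m + 4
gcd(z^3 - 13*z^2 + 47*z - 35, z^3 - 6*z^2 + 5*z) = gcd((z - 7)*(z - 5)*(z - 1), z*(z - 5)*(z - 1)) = z^2 - 6*z + 5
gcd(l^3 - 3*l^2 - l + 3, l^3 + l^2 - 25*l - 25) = l + 1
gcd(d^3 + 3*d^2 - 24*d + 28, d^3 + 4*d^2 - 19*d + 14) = d^2 + 5*d - 14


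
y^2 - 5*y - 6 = (y - 6)*(y + 1)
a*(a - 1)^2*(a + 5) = a^4 + 3*a^3 - 9*a^2 + 5*a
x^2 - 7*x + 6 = (x - 6)*(x - 1)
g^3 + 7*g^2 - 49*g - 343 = (g - 7)*(g + 7)^2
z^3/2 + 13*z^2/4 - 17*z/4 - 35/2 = (z/2 + 1)*(z - 5/2)*(z + 7)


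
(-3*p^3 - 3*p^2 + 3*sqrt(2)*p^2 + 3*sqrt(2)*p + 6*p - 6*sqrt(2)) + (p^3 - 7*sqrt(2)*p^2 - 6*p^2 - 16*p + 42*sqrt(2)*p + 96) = -2*p^3 - 9*p^2 - 4*sqrt(2)*p^2 - 10*p + 45*sqrt(2)*p - 6*sqrt(2) + 96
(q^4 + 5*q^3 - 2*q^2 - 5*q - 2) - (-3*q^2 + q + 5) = q^4 + 5*q^3 + q^2 - 6*q - 7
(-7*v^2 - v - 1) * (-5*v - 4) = 35*v^3 + 33*v^2 + 9*v + 4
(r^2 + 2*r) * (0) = 0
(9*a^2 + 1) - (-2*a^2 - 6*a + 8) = 11*a^2 + 6*a - 7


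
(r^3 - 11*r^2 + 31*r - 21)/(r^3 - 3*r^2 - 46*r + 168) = (r^3 - 11*r^2 + 31*r - 21)/(r^3 - 3*r^2 - 46*r + 168)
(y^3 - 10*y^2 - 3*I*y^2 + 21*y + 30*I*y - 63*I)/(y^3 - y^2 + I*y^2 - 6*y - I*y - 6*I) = (y^2 - y*(7 + 3*I) + 21*I)/(y^2 + y*(2 + I) + 2*I)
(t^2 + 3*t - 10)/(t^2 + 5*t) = (t - 2)/t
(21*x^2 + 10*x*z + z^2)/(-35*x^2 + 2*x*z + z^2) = (-3*x - z)/(5*x - z)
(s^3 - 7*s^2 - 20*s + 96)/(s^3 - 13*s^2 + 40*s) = (s^2 + s - 12)/(s*(s - 5))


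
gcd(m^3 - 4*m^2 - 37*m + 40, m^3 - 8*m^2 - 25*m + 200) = m^2 - 3*m - 40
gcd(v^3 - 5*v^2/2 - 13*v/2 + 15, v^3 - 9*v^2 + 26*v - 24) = v^2 - 5*v + 6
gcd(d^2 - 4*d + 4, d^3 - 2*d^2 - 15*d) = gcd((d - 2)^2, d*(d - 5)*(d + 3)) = 1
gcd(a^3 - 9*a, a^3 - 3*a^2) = a^2 - 3*a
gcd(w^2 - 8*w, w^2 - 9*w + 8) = w - 8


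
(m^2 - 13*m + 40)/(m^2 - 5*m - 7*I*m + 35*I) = (m - 8)/(m - 7*I)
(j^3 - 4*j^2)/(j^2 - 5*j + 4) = j^2/(j - 1)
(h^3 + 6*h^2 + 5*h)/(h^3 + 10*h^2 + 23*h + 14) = h*(h + 5)/(h^2 + 9*h + 14)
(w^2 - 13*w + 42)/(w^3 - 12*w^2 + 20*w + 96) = (w - 7)/(w^2 - 6*w - 16)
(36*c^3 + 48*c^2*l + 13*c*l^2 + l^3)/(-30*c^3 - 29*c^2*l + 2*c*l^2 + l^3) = (-6*c - l)/(5*c - l)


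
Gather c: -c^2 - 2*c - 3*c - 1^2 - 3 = -c^2 - 5*c - 4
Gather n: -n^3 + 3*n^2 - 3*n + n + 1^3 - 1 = -n^3 + 3*n^2 - 2*n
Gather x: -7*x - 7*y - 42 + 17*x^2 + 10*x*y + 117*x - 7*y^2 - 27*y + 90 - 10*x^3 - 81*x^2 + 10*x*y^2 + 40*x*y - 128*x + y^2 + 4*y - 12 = -10*x^3 - 64*x^2 + x*(10*y^2 + 50*y - 18) - 6*y^2 - 30*y + 36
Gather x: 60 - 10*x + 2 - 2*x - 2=60 - 12*x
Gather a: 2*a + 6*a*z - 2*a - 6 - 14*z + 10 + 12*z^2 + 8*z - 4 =6*a*z + 12*z^2 - 6*z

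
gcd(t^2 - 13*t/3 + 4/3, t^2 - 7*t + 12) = t - 4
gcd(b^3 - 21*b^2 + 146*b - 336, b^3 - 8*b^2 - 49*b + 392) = b^2 - 15*b + 56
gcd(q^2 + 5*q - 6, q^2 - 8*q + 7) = q - 1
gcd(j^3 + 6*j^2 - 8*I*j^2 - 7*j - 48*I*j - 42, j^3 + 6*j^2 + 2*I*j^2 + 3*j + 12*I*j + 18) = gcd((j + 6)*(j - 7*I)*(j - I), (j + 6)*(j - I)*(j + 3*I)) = j^2 + j*(6 - I) - 6*I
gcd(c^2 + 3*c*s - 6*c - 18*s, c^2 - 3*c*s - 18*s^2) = c + 3*s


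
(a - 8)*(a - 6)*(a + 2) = a^3 - 12*a^2 + 20*a + 96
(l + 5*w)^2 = l^2 + 10*l*w + 25*w^2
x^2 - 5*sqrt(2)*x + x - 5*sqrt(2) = (x + 1)*(x - 5*sqrt(2))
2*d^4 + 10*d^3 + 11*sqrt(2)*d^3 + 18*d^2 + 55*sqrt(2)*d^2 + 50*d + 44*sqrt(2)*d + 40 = (d + 4)*(d + 5*sqrt(2))*(sqrt(2)*d + 1)*(sqrt(2)*d + sqrt(2))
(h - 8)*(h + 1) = h^2 - 7*h - 8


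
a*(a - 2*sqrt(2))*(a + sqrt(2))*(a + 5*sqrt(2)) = a^4 + 4*sqrt(2)*a^3 - 14*a^2 - 20*sqrt(2)*a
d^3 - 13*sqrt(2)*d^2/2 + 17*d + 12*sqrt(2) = (d - 4*sqrt(2))*(d - 3*sqrt(2))*(d + sqrt(2)/2)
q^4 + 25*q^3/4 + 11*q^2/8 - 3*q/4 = q*(q - 1/4)*(q + 1/2)*(q + 6)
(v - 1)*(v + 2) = v^2 + v - 2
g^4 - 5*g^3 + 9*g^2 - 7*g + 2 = (g - 2)*(g - 1)^3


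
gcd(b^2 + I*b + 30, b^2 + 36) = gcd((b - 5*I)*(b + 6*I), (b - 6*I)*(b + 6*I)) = b + 6*I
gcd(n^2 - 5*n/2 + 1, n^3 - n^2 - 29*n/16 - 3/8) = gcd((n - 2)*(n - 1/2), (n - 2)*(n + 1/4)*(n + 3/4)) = n - 2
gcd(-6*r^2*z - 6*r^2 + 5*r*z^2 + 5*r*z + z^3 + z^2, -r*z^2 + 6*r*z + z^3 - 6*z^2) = -r + z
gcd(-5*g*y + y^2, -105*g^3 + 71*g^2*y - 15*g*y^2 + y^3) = -5*g + y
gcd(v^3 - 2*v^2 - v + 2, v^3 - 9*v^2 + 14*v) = v - 2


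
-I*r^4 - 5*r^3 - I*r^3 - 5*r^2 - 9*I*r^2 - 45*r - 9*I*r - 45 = (r - 5*I)*(r - 3*I)*(r + 3*I)*(-I*r - I)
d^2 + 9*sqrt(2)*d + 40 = (d + 4*sqrt(2))*(d + 5*sqrt(2))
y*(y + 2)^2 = y^3 + 4*y^2 + 4*y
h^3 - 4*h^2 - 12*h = h*(h - 6)*(h + 2)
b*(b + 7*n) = b^2 + 7*b*n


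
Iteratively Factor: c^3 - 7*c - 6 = (c + 1)*(c^2 - c - 6) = (c - 3)*(c + 1)*(c + 2)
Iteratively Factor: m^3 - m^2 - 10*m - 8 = (m - 4)*(m^2 + 3*m + 2) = (m - 4)*(m + 1)*(m + 2)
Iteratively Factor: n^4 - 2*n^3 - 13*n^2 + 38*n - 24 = (n - 3)*(n^3 + n^2 - 10*n + 8) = (n - 3)*(n - 2)*(n^2 + 3*n - 4) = (n - 3)*(n - 2)*(n + 4)*(n - 1)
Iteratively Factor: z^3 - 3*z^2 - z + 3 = (z + 1)*(z^2 - 4*z + 3) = (z - 3)*(z + 1)*(z - 1)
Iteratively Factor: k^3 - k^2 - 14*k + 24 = (k - 3)*(k^2 + 2*k - 8) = (k - 3)*(k + 4)*(k - 2)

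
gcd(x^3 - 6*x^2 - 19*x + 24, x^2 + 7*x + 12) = x + 3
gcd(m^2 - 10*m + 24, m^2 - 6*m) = m - 6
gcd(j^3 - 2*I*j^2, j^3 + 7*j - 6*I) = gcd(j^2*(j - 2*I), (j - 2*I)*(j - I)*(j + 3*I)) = j - 2*I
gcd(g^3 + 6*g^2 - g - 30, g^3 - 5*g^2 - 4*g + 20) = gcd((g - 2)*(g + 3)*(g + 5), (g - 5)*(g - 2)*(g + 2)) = g - 2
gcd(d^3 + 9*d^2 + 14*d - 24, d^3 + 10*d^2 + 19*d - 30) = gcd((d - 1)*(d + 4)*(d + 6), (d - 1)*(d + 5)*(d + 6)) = d^2 + 5*d - 6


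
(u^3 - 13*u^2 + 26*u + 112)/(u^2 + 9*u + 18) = (u^3 - 13*u^2 + 26*u + 112)/(u^2 + 9*u + 18)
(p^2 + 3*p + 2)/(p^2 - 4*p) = (p^2 + 3*p + 2)/(p*(p - 4))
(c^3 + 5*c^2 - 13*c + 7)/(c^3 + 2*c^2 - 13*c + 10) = (c^2 + 6*c - 7)/(c^2 + 3*c - 10)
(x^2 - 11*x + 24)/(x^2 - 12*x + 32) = (x - 3)/(x - 4)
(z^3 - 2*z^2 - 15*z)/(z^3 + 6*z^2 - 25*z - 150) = z*(z + 3)/(z^2 + 11*z + 30)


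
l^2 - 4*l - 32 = (l - 8)*(l + 4)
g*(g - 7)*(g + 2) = g^3 - 5*g^2 - 14*g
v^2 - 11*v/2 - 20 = (v - 8)*(v + 5/2)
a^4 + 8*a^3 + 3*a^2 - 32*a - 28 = (a - 2)*(a + 1)*(a + 2)*(a + 7)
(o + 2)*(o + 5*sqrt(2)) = o^2 + 2*o + 5*sqrt(2)*o + 10*sqrt(2)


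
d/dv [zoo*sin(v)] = zoo*cos(v)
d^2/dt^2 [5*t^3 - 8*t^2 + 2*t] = 30*t - 16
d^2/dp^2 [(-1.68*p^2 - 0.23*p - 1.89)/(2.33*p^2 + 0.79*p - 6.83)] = (3.68745800000001*p^3 - 221.975838*p^2 - 42.83472*p - 221.735966)/(12.649337*p^6 + 12.866493*p^5 - 106.875702*p^4 - 74.938847*p^3 + 313.288002*p^2 + 110.557893*p - 318.611987)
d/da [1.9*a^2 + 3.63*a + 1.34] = 3.8*a + 3.63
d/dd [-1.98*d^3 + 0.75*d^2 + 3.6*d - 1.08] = -5.94*d^2 + 1.5*d + 3.6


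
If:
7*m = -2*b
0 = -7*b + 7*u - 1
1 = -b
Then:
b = -1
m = 2/7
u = -6/7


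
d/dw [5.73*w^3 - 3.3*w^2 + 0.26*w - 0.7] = 17.19*w^2 - 6.6*w + 0.26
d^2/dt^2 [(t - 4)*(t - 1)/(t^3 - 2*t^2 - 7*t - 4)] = 2*(t - 5)/(t^4 + 4*t^3 + 6*t^2 + 4*t + 1)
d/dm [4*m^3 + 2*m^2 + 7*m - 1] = 12*m^2 + 4*m + 7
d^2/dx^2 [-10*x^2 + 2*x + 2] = -20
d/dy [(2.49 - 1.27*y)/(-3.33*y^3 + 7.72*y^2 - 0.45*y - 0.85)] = (-8.4582*y^3 + 34.6795*y^2 - 38.4456*y + 2.2)/(11.0889*y^6 - 51.4152*y^5 + 62.5954*y^4 - 1.287*y^3 - 12.9215*y^2 + 0.765*y + 0.7225)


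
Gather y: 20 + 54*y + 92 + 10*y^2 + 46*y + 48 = 10*y^2 + 100*y + 160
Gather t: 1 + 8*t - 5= 8*t - 4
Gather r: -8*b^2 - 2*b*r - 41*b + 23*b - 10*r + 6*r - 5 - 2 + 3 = -8*b^2 - 18*b + r*(-2*b - 4) - 4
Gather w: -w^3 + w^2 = -w^3 + w^2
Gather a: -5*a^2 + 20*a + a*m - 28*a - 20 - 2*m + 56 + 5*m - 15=-5*a^2 + a*(m - 8) + 3*m + 21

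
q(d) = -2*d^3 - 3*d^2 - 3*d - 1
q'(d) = -6*d^2 - 6*d - 3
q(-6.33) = 405.06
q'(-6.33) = -205.43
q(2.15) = -41.19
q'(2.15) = -43.64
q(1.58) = -21.12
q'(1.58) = -27.46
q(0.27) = -2.07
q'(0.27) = -5.06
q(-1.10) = 1.33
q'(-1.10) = -3.66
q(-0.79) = 0.48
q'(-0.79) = -2.00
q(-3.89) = 83.00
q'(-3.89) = -70.45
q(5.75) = -497.66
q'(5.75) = -235.88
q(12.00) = -3925.00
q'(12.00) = -939.00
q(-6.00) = 341.00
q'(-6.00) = -183.00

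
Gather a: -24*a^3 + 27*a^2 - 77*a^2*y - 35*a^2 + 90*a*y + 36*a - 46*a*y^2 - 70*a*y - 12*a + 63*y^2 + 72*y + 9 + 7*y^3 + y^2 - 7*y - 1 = -24*a^3 + a^2*(-77*y - 8) + a*(-46*y^2 + 20*y + 24) + 7*y^3 + 64*y^2 + 65*y + 8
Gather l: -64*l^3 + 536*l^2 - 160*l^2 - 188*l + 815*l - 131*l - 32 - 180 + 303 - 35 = -64*l^3 + 376*l^2 + 496*l + 56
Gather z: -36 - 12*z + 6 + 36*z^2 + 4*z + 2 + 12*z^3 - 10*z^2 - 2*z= 12*z^3 + 26*z^2 - 10*z - 28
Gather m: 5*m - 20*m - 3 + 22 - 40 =-15*m - 21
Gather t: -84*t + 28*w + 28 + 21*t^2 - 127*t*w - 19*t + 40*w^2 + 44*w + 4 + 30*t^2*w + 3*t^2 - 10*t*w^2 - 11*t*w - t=t^2*(30*w + 24) + t*(-10*w^2 - 138*w - 104) + 40*w^2 + 72*w + 32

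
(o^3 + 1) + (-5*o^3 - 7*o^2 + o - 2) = -4*o^3 - 7*o^2 + o - 1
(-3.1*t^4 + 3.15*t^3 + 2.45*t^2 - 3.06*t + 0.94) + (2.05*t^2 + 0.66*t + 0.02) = -3.1*t^4 + 3.15*t^3 + 4.5*t^2 - 2.4*t + 0.96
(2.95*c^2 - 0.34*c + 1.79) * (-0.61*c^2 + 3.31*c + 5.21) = -1.7995*c^4 + 9.9719*c^3 + 13.1522*c^2 + 4.1535*c + 9.3259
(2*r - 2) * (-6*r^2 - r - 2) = -12*r^3 + 10*r^2 - 2*r + 4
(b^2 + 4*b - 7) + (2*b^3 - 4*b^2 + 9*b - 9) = 2*b^3 - 3*b^2 + 13*b - 16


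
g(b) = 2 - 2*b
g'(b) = -2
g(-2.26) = 6.52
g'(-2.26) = -2.00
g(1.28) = -0.56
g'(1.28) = -2.00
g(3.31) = -4.62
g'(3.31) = -2.00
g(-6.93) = 15.86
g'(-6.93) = -2.00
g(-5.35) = 12.70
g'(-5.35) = -2.00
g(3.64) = -5.28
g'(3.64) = -2.00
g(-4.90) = 11.80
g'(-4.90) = -2.00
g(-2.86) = 7.72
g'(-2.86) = -2.00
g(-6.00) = 14.00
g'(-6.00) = -2.00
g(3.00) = -4.00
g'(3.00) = -2.00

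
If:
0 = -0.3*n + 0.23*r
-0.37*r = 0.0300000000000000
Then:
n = -0.06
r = -0.08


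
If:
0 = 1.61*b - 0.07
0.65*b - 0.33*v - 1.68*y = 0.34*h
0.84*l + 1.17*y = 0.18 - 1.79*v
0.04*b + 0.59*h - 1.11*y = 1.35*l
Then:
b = 0.04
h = -5.84470308268826*y - 0.0173471826957497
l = -3.37657393984153*y - 0.00629311655978497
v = 0.930906206406083*y + 0.103511853581128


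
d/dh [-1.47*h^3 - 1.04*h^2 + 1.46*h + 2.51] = -4.41*h^2 - 2.08*h + 1.46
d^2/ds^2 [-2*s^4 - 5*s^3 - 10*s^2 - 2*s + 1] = -24*s^2 - 30*s - 20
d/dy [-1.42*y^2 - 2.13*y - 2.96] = -2.84*y - 2.13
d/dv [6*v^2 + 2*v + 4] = 12*v + 2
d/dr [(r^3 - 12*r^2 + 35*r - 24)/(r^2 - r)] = 1 - 24/r^2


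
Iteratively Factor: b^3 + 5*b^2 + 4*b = (b + 4)*(b^2 + b) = (b + 1)*(b + 4)*(b)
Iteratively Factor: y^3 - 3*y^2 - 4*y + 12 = (y + 2)*(y^2 - 5*y + 6) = (y - 2)*(y + 2)*(y - 3)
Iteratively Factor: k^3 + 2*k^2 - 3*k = (k - 1)*(k^2 + 3*k) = (k - 1)*(k + 3)*(k)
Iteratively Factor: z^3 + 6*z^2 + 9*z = (z + 3)*(z^2 + 3*z) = z*(z + 3)*(z + 3)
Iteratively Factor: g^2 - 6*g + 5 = (g - 1)*(g - 5)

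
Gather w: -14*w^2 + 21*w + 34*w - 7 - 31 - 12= -14*w^2 + 55*w - 50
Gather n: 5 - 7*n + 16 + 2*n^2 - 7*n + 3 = 2*n^2 - 14*n + 24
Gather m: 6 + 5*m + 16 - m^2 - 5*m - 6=16 - m^2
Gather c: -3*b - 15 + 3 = -3*b - 12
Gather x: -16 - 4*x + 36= 20 - 4*x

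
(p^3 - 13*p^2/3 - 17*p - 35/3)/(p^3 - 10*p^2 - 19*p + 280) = (3*p^2 + 8*p + 5)/(3*(p^2 - 3*p - 40))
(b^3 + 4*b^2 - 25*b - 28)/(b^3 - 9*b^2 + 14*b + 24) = (b + 7)/(b - 6)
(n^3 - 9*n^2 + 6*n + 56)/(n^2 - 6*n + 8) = (n^2 - 5*n - 14)/(n - 2)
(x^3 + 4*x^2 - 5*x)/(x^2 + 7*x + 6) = x*(x^2 + 4*x - 5)/(x^2 + 7*x + 6)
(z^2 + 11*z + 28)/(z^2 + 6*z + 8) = (z + 7)/(z + 2)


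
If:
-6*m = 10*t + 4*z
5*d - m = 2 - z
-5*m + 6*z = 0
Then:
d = z/25 + 2/5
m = 6*z/5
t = -28*z/25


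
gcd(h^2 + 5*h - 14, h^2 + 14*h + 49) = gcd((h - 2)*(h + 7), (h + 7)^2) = h + 7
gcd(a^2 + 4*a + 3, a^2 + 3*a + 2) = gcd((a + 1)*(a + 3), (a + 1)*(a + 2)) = a + 1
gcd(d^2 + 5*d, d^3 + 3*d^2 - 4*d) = d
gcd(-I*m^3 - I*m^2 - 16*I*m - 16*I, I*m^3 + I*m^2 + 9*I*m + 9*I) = m + 1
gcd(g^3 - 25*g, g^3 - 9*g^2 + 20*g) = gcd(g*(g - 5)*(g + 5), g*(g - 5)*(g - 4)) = g^2 - 5*g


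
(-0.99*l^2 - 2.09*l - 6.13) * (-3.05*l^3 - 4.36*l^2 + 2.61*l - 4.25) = 3.0195*l^5 + 10.6909*l^4 + 25.225*l^3 + 25.4794*l^2 - 7.1168*l + 26.0525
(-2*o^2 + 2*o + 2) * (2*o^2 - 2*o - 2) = -4*o^4 + 8*o^3 + 4*o^2 - 8*o - 4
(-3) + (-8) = -11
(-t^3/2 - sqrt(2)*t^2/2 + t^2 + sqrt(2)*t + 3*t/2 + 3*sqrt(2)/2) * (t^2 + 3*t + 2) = -t^5/2 - sqrt(2)*t^4/2 - t^4/2 - sqrt(2)*t^3/2 + 7*t^3/2 + 7*sqrt(2)*t^2/2 + 13*t^2/2 + 3*t + 13*sqrt(2)*t/2 + 3*sqrt(2)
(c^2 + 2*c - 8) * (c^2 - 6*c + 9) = c^4 - 4*c^3 - 11*c^2 + 66*c - 72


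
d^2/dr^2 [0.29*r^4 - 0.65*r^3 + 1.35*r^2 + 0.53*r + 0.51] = 3.48*r^2 - 3.9*r + 2.7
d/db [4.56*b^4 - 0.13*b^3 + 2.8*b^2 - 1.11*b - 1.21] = 18.24*b^3 - 0.39*b^2 + 5.6*b - 1.11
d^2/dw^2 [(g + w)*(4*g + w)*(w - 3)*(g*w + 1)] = 8*g^3 + 30*g^2*w - 30*g^2 + 12*g*w^2 - 18*g*w + 10*g + 6*w - 6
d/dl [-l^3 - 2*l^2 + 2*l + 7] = -3*l^2 - 4*l + 2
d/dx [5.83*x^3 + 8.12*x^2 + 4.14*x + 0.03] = 17.49*x^2 + 16.24*x + 4.14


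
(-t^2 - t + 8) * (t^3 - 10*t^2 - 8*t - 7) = -t^5 + 9*t^4 + 26*t^3 - 65*t^2 - 57*t - 56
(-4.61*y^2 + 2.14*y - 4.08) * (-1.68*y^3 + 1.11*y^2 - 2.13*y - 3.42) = 7.7448*y^5 - 8.7123*y^4 + 19.0491*y^3 + 6.6792*y^2 + 1.3716*y + 13.9536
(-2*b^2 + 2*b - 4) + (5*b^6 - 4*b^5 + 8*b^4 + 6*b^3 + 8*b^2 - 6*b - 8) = 5*b^6 - 4*b^5 + 8*b^4 + 6*b^3 + 6*b^2 - 4*b - 12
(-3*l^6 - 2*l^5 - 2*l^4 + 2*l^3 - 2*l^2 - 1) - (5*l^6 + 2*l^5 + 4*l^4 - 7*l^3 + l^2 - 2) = -8*l^6 - 4*l^5 - 6*l^4 + 9*l^3 - 3*l^2 + 1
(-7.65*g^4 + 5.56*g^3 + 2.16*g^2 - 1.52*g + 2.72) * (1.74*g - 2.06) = -13.311*g^5 + 25.4334*g^4 - 7.6952*g^3 - 7.0944*g^2 + 7.864*g - 5.6032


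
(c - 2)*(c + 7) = c^2 + 5*c - 14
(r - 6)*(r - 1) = r^2 - 7*r + 6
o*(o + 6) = o^2 + 6*o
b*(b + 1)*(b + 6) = b^3 + 7*b^2 + 6*b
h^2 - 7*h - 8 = (h - 8)*(h + 1)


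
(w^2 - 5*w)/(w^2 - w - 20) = w/(w + 4)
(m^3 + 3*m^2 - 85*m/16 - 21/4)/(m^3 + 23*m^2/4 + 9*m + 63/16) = (4*m^2 + 9*m - 28)/(4*m^2 + 20*m + 21)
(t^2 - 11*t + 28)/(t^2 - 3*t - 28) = (t - 4)/(t + 4)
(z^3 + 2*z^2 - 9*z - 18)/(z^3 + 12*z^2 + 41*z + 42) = (z - 3)/(z + 7)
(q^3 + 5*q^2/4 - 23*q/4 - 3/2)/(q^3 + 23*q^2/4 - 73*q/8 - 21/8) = 2*(q^2 + q - 6)/(2*q^2 + 11*q - 21)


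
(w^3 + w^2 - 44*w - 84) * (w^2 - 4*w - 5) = w^5 - 3*w^4 - 53*w^3 + 87*w^2 + 556*w + 420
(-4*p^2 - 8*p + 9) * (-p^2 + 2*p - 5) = 4*p^4 - 5*p^2 + 58*p - 45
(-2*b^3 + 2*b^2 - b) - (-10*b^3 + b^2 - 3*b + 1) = 8*b^3 + b^2 + 2*b - 1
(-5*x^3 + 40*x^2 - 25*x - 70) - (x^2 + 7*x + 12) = -5*x^3 + 39*x^2 - 32*x - 82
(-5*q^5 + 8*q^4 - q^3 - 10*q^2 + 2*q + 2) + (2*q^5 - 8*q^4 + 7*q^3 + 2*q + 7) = -3*q^5 + 6*q^3 - 10*q^2 + 4*q + 9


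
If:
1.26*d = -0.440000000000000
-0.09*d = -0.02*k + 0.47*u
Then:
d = -0.35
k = 23.5*u - 1.57142857142857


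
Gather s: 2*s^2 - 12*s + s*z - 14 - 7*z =2*s^2 + s*(z - 12) - 7*z - 14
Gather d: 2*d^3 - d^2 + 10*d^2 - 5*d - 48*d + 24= 2*d^3 + 9*d^2 - 53*d + 24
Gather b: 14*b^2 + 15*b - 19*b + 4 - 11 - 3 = 14*b^2 - 4*b - 10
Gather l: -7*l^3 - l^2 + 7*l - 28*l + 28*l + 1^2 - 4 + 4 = -7*l^3 - l^2 + 7*l + 1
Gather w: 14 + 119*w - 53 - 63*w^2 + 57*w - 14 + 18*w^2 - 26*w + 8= -45*w^2 + 150*w - 45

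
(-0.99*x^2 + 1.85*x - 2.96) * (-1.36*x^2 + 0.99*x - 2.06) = 1.3464*x^4 - 3.4961*x^3 + 7.8965*x^2 - 6.7414*x + 6.0976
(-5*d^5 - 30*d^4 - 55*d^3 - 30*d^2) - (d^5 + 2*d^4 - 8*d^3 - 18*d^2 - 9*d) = -6*d^5 - 32*d^4 - 47*d^3 - 12*d^2 + 9*d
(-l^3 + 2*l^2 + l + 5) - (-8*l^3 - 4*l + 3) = 7*l^3 + 2*l^2 + 5*l + 2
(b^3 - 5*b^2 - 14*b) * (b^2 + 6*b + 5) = b^5 + b^4 - 39*b^3 - 109*b^2 - 70*b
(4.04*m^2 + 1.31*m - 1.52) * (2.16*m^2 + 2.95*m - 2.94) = 8.7264*m^4 + 14.7476*m^3 - 11.2963*m^2 - 8.3354*m + 4.4688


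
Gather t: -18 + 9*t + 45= 9*t + 27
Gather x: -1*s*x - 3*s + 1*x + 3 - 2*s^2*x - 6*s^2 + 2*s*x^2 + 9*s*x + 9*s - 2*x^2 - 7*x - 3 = -6*s^2 + 6*s + x^2*(2*s - 2) + x*(-2*s^2 + 8*s - 6)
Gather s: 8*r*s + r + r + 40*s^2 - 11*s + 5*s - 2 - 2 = 2*r + 40*s^2 + s*(8*r - 6) - 4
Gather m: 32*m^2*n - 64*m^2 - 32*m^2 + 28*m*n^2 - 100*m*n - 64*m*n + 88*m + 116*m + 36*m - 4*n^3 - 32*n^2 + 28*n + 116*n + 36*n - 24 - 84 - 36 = m^2*(32*n - 96) + m*(28*n^2 - 164*n + 240) - 4*n^3 - 32*n^2 + 180*n - 144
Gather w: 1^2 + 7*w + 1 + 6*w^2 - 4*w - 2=6*w^2 + 3*w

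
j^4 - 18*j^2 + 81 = (j - 3)^2*(j + 3)^2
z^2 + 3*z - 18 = (z - 3)*(z + 6)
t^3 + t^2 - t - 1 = (t - 1)*(t + 1)^2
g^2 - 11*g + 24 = (g - 8)*(g - 3)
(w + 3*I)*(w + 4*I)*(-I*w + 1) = -I*w^3 + 8*w^2 + 19*I*w - 12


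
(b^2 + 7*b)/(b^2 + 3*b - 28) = b/(b - 4)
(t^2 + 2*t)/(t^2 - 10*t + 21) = t*(t + 2)/(t^2 - 10*t + 21)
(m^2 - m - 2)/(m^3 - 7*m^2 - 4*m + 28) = (m + 1)/(m^2 - 5*m - 14)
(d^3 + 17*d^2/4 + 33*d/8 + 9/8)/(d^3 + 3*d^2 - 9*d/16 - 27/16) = 2*(2*d + 1)/(4*d - 3)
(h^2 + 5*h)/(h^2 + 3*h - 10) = h/(h - 2)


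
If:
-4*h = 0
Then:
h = 0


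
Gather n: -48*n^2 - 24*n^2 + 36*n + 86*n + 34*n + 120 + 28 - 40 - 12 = -72*n^2 + 156*n + 96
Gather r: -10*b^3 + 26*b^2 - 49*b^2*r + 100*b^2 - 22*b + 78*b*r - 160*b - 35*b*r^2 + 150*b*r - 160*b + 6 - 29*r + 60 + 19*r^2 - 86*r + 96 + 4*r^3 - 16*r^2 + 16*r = -10*b^3 + 126*b^2 - 342*b + 4*r^3 + r^2*(3 - 35*b) + r*(-49*b^2 + 228*b - 99) + 162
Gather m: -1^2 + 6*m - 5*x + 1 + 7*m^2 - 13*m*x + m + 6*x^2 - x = 7*m^2 + m*(7 - 13*x) + 6*x^2 - 6*x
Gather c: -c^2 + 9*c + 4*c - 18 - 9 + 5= -c^2 + 13*c - 22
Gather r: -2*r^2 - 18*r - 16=-2*r^2 - 18*r - 16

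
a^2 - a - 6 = (a - 3)*(a + 2)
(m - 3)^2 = m^2 - 6*m + 9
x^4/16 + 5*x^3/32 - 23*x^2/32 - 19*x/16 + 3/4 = (x/4 + 1/2)*(x/4 + 1)*(x - 3)*(x - 1/2)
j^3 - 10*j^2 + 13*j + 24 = (j - 8)*(j - 3)*(j + 1)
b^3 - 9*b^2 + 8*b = b*(b - 8)*(b - 1)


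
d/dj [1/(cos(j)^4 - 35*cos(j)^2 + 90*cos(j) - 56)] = 2*(2*cos(j)^3 - 35*cos(j) + 45)*sin(j)/(cos(j)^4 - 35*cos(j)^2 + 90*cos(j) - 56)^2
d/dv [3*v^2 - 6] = 6*v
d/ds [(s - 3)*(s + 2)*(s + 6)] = 3*s^2 + 10*s - 12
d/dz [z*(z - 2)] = 2*z - 2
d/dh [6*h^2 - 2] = 12*h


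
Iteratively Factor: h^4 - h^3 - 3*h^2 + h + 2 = (h - 2)*(h^3 + h^2 - h - 1) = (h - 2)*(h - 1)*(h^2 + 2*h + 1) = (h - 2)*(h - 1)*(h + 1)*(h + 1)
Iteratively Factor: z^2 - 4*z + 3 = (z - 3)*(z - 1)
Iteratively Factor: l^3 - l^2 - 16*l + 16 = (l - 1)*(l^2 - 16) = (l - 4)*(l - 1)*(l + 4)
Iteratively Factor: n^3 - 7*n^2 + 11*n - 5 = (n - 5)*(n^2 - 2*n + 1) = (n - 5)*(n - 1)*(n - 1)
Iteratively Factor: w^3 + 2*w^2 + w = (w + 1)*(w^2 + w) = w*(w + 1)*(w + 1)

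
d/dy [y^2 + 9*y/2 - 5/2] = 2*y + 9/2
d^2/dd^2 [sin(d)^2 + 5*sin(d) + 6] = -5*sin(d) + 2*cos(2*d)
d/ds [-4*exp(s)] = -4*exp(s)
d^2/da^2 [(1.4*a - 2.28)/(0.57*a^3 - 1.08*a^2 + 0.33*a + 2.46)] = (2.72916*a^5 - 14.060304*a^4 + 25.196328*a^3 - 42.08652*a^2 + 46.374768*a - 14.884632)/(0.185193*a^9 - 1.052676*a^8 + 2.316195*a^7 - 0.0808380000000006*a^6 - 7.745301*a^5 + 11.031552*a^4 + 5.123709*a^3 - 18.803502*a^2 + 5.991084*a + 14.886936)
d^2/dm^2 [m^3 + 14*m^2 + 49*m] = 6*m + 28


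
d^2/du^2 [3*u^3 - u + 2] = 18*u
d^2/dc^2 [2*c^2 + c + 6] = 4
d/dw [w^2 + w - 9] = 2*w + 1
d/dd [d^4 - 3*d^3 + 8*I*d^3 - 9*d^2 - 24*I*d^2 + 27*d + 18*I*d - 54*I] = 4*d^3 + d^2*(-9 + 24*I) + d*(-18 - 48*I) + 27 + 18*I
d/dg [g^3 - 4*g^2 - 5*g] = 3*g^2 - 8*g - 5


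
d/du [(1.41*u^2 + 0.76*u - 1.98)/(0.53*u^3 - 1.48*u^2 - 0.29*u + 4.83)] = (-0.7473*u^4 - 0.8056*u^3 + 3.8641*u^2 + 7.7598*u + 3.0966)/(0.2809*u^6 - 1.5688*u^5 + 1.883*u^4 + 5.9782*u^3 - 14.2127*u^2 - 2.8014*u + 23.3289)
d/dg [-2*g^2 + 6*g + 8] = 6 - 4*g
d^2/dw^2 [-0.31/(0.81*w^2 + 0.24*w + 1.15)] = (0.406782*w^2 + 0.120528*w - 0.31*(1.62*w + 0.24)*(3.24*w + 0.48) + 0.57753)/(0.81*w^2 + 0.24*w + 1.15)^3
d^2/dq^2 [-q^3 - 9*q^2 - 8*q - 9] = -6*q - 18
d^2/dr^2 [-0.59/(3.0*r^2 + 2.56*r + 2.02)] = (10.62*r^2 + 9.0624*r - 0.59*(6.0*r + 2.56)*(12.0*r + 5.12) + 7.1508)/(3.0*r^2 + 2.56*r + 2.02)^3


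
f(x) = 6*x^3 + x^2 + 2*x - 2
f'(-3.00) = 158.00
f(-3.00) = -161.00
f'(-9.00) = 1442.00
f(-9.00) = -4313.00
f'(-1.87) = 61.20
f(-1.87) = -41.48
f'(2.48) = 117.67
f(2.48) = 100.63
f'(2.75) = 143.62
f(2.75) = 135.84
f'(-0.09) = 1.97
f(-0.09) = -2.18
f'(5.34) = 525.96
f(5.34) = 950.84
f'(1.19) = 29.87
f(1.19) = 11.91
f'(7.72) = 1090.21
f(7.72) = 2833.64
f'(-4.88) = 420.90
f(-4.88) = -685.23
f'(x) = 18*x^2 + 2*x + 2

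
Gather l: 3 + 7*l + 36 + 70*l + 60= 77*l + 99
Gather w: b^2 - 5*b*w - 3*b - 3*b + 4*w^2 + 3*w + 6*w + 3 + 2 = b^2 - 6*b + 4*w^2 + w*(9 - 5*b) + 5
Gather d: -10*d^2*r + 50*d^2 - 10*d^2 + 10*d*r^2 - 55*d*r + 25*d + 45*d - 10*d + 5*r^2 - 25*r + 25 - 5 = d^2*(40 - 10*r) + d*(10*r^2 - 55*r + 60) + 5*r^2 - 25*r + 20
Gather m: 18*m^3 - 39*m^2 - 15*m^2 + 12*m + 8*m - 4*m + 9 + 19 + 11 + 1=18*m^3 - 54*m^2 + 16*m + 40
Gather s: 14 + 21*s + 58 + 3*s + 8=24*s + 80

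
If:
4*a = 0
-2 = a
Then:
No Solution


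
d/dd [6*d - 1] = 6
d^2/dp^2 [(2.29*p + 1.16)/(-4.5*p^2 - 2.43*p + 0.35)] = (-(2.29*p + 1.16)*(9.0*p + 2.43)*(18.0*p + 4.86) + (61.83*p + 21.5694)*(4.5*p^2 + 2.43*p - 0.35))/(4.5*p^2 + 2.43*p - 0.35)^3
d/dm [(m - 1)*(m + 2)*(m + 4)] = 3*m^2 + 10*m + 2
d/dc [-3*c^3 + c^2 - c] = -9*c^2 + 2*c - 1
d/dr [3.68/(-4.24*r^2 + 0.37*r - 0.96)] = (31.2064*r - 1.3616)/(4.24*r^2 - 0.37*r + 0.96)^2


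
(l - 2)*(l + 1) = l^2 - l - 2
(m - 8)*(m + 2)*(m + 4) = m^3 - 2*m^2 - 40*m - 64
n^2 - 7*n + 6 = (n - 6)*(n - 1)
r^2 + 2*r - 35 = (r - 5)*(r + 7)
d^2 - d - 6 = (d - 3)*(d + 2)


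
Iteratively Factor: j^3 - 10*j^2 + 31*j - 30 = (j - 2)*(j^2 - 8*j + 15) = (j - 5)*(j - 2)*(j - 3)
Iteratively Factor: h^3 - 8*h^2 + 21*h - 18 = (h - 3)*(h^2 - 5*h + 6) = (h - 3)*(h - 2)*(h - 3)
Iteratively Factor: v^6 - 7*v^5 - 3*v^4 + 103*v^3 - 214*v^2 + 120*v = (v)*(v^5 - 7*v^4 - 3*v^3 + 103*v^2 - 214*v + 120) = v*(v - 2)*(v^4 - 5*v^3 - 13*v^2 + 77*v - 60) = v*(v - 2)*(v + 4)*(v^3 - 9*v^2 + 23*v - 15) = v*(v - 5)*(v - 2)*(v + 4)*(v^2 - 4*v + 3) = v*(v - 5)*(v - 3)*(v - 2)*(v + 4)*(v - 1)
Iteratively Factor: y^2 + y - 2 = (y - 1)*(y + 2)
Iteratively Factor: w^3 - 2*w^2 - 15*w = (w)*(w^2 - 2*w - 15) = w*(w - 5)*(w + 3)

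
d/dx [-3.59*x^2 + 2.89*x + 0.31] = 2.89 - 7.18*x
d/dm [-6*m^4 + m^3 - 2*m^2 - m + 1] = -24*m^3 + 3*m^2 - 4*m - 1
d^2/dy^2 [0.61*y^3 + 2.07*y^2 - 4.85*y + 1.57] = 3.66*y + 4.14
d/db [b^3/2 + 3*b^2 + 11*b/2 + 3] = 3*b^2/2 + 6*b + 11/2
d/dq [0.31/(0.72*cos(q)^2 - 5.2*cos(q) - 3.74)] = (0.4464*cos(q) - 1.612)*sin(q)/(-0.72*cos(q)^2 + 5.2*cos(q) + 3.74)^2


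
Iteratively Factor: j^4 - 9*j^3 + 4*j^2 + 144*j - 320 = (j - 5)*(j^3 - 4*j^2 - 16*j + 64) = (j - 5)*(j - 4)*(j^2 - 16) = (j - 5)*(j - 4)*(j + 4)*(j - 4)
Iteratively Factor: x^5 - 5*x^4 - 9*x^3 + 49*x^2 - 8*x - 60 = (x - 2)*(x^4 - 3*x^3 - 15*x^2 + 19*x + 30) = (x - 2)^2*(x^3 - x^2 - 17*x - 15) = (x - 2)^2*(x + 3)*(x^2 - 4*x - 5) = (x - 2)^2*(x + 1)*(x + 3)*(x - 5)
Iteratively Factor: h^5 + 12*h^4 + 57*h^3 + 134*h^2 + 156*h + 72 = (h + 3)*(h^4 + 9*h^3 + 30*h^2 + 44*h + 24) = (h + 2)*(h + 3)*(h^3 + 7*h^2 + 16*h + 12) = (h + 2)^2*(h + 3)*(h^2 + 5*h + 6) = (h + 2)^3*(h + 3)*(h + 3)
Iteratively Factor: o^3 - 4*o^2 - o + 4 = (o - 4)*(o^2 - 1) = (o - 4)*(o + 1)*(o - 1)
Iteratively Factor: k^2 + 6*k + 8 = (k + 4)*(k + 2)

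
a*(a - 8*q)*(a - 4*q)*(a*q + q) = a^4*q - 12*a^3*q^2 + a^3*q + 32*a^2*q^3 - 12*a^2*q^2 + 32*a*q^3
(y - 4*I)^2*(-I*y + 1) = -I*y^3 - 7*y^2 + 8*I*y - 16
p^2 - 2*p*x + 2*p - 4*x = (p + 2)*(p - 2*x)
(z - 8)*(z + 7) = z^2 - z - 56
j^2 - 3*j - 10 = (j - 5)*(j + 2)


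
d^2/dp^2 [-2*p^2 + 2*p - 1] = -4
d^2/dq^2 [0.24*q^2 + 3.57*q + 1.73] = 0.480000000000000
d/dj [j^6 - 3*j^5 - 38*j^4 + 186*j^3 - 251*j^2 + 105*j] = 6*j^5 - 15*j^4 - 152*j^3 + 558*j^2 - 502*j + 105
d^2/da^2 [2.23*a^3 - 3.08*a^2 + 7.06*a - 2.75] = 13.38*a - 6.16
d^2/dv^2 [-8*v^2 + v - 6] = -16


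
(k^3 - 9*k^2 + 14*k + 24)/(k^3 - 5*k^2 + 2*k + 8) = (k - 6)/(k - 2)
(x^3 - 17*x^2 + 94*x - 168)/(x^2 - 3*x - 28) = (x^2 - 10*x + 24)/(x + 4)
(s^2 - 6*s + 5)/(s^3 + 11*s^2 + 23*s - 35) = (s - 5)/(s^2 + 12*s + 35)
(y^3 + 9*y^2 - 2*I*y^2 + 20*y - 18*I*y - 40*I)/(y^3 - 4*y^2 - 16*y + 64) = (y^2 + y*(5 - 2*I) - 10*I)/(y^2 - 8*y + 16)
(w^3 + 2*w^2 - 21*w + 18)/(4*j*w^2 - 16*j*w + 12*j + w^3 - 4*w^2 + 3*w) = (w + 6)/(4*j + w)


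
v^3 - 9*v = v*(v - 3)*(v + 3)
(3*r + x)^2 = 9*r^2 + 6*r*x + x^2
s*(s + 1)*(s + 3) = s^3 + 4*s^2 + 3*s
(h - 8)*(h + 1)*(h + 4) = h^3 - 3*h^2 - 36*h - 32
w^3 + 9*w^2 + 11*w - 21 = (w - 1)*(w + 3)*(w + 7)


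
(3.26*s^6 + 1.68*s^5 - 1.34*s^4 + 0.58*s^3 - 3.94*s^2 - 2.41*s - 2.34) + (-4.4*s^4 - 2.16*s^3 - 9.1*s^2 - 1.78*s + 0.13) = 3.26*s^6 + 1.68*s^5 - 5.74*s^4 - 1.58*s^3 - 13.04*s^2 - 4.19*s - 2.21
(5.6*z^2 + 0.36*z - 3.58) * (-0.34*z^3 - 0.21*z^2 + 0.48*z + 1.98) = -1.904*z^5 - 1.2984*z^4 + 3.8296*z^3 + 12.0126*z^2 - 1.0056*z - 7.0884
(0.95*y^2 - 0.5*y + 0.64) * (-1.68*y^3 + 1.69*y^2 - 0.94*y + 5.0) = -1.596*y^5 + 2.4455*y^4 - 2.8132*y^3 + 6.3016*y^2 - 3.1016*y + 3.2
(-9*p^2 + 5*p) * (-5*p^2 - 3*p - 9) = 45*p^4 + 2*p^3 + 66*p^2 - 45*p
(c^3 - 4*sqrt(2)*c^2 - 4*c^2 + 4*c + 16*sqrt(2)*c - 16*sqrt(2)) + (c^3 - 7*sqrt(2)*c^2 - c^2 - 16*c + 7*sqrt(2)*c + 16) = 2*c^3 - 11*sqrt(2)*c^2 - 5*c^2 - 12*c + 23*sqrt(2)*c - 16*sqrt(2) + 16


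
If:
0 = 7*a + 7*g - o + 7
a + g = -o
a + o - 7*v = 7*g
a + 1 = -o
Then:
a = -15/8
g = 1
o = 7/8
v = -8/7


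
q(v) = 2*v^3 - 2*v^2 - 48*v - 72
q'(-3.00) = 18.00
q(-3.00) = 0.00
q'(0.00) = -48.00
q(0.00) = -72.00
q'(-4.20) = 74.64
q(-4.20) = -53.86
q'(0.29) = -48.66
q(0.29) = -86.04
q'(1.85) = -34.86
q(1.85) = -154.98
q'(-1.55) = -27.38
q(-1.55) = -9.85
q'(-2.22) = -9.55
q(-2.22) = 2.82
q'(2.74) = -13.91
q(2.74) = -177.39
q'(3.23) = 1.68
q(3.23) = -180.51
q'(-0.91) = -39.39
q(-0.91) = -31.48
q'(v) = 6*v^2 - 4*v - 48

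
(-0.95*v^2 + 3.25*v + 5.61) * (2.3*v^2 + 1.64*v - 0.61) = -2.185*v^4 + 5.917*v^3 + 18.8125*v^2 + 7.2179*v - 3.4221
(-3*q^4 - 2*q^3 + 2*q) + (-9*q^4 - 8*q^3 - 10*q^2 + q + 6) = -12*q^4 - 10*q^3 - 10*q^2 + 3*q + 6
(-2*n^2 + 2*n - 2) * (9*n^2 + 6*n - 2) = -18*n^4 + 6*n^3 - 2*n^2 - 16*n + 4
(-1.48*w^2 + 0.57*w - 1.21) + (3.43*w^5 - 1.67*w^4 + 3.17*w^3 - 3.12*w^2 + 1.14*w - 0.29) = 3.43*w^5 - 1.67*w^4 + 3.17*w^3 - 4.6*w^2 + 1.71*w - 1.5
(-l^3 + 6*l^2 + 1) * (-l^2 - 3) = l^5 - 6*l^4 + 3*l^3 - 19*l^2 - 3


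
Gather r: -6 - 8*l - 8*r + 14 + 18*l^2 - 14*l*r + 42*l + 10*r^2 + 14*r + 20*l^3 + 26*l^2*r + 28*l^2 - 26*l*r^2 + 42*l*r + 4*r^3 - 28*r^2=20*l^3 + 46*l^2 + 34*l + 4*r^3 + r^2*(-26*l - 18) + r*(26*l^2 + 28*l + 6) + 8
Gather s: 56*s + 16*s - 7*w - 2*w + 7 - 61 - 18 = 72*s - 9*w - 72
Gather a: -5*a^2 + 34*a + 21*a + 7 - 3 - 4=-5*a^2 + 55*a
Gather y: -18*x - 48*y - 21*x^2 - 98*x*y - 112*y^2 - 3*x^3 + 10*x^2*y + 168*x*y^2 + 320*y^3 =-3*x^3 - 21*x^2 - 18*x + 320*y^3 + y^2*(168*x - 112) + y*(10*x^2 - 98*x - 48)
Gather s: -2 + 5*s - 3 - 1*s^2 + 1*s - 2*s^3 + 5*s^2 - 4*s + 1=-2*s^3 + 4*s^2 + 2*s - 4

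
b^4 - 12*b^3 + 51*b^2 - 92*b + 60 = (b - 5)*(b - 3)*(b - 2)^2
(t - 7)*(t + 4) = t^2 - 3*t - 28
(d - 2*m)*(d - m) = d^2 - 3*d*m + 2*m^2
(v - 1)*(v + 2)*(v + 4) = v^3 + 5*v^2 + 2*v - 8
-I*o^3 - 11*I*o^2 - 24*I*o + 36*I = (o + 6)^2*(-I*o + I)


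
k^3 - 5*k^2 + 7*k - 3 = (k - 3)*(k - 1)^2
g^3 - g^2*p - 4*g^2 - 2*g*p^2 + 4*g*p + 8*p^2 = (g - 4)*(g - 2*p)*(g + p)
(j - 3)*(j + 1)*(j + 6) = j^3 + 4*j^2 - 15*j - 18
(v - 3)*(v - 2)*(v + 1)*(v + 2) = v^4 - 2*v^3 - 7*v^2 + 8*v + 12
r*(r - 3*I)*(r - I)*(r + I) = r^4 - 3*I*r^3 + r^2 - 3*I*r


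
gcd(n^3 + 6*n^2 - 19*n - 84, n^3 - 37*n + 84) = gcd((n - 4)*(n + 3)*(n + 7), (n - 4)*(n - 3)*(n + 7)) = n^2 + 3*n - 28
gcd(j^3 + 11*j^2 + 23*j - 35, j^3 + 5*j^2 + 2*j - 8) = j - 1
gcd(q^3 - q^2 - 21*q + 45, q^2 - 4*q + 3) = q - 3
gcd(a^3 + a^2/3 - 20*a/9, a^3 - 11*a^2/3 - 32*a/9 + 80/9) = a^2 + a/3 - 20/9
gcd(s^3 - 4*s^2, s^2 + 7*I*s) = s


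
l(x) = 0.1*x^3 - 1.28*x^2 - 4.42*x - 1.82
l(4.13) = -34.86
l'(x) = 0.3*x^2 - 2.56*x - 4.42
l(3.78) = -31.42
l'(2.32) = -8.74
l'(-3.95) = 10.37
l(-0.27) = -0.72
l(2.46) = -18.95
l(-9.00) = -138.62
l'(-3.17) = 6.71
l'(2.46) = -8.90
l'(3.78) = -9.81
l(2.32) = -17.72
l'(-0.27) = -3.71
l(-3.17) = -3.86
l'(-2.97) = 5.83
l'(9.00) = -3.16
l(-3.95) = -10.50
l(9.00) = -72.38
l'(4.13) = -9.88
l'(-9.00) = 42.92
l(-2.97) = -2.60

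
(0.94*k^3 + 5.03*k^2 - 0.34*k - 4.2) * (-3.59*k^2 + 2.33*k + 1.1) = -3.3746*k^5 - 15.8675*k^4 + 13.9745*k^3 + 19.8188*k^2 - 10.16*k - 4.62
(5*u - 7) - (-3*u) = 8*u - 7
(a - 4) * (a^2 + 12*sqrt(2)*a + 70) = a^3 - 4*a^2 + 12*sqrt(2)*a^2 - 48*sqrt(2)*a + 70*a - 280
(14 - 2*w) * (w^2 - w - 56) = -2*w^3 + 16*w^2 + 98*w - 784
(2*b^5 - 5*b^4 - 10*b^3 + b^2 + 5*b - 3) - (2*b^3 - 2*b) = 2*b^5 - 5*b^4 - 12*b^3 + b^2 + 7*b - 3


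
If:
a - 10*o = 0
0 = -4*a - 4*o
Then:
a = 0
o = 0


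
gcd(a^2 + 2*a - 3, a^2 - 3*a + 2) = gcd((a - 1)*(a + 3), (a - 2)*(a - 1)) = a - 1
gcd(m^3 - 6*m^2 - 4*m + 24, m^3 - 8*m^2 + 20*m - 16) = m - 2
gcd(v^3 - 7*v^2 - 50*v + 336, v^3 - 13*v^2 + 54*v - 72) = v - 6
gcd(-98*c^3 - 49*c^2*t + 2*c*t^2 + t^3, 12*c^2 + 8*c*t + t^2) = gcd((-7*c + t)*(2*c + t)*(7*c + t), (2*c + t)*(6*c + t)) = 2*c + t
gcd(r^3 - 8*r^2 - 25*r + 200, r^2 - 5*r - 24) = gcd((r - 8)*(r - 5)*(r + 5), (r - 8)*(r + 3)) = r - 8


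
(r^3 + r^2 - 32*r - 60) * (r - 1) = r^4 - 33*r^2 - 28*r + 60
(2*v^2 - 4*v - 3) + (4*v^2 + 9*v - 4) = 6*v^2 + 5*v - 7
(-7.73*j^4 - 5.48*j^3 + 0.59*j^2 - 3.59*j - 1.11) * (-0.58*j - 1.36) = 4.4834*j^5 + 13.6912*j^4 + 7.1106*j^3 + 1.2798*j^2 + 5.5262*j + 1.5096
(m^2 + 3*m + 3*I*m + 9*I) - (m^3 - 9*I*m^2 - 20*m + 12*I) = -m^3 + m^2 + 9*I*m^2 + 23*m + 3*I*m - 3*I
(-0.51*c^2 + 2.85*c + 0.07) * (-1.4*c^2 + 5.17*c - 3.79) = 0.714*c^4 - 6.6267*c^3 + 16.5694*c^2 - 10.4396*c - 0.2653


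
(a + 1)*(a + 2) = a^2 + 3*a + 2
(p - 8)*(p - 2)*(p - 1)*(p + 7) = p^4 - 4*p^3 - 51*p^2 + 166*p - 112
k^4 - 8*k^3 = k^3*(k - 8)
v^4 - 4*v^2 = v^2*(v - 2)*(v + 2)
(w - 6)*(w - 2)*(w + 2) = w^3 - 6*w^2 - 4*w + 24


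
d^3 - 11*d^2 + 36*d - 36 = (d - 6)*(d - 3)*(d - 2)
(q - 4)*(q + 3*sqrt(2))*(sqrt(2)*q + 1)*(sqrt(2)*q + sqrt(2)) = 2*q^4 - 6*q^3 + 7*sqrt(2)*q^3 - 21*sqrt(2)*q^2 - 2*q^2 - 28*sqrt(2)*q - 18*q - 24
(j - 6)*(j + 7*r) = j^2 + 7*j*r - 6*j - 42*r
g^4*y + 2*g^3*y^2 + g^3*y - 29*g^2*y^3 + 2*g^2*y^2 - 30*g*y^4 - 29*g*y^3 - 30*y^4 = (g - 5*y)*(g + y)*(g + 6*y)*(g*y + y)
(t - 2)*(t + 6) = t^2 + 4*t - 12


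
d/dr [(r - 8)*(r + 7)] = 2*r - 1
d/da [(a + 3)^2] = 2*a + 6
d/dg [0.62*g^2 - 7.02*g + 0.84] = 1.24*g - 7.02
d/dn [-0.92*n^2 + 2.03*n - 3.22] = 2.03 - 1.84*n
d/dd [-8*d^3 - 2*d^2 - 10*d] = -24*d^2 - 4*d - 10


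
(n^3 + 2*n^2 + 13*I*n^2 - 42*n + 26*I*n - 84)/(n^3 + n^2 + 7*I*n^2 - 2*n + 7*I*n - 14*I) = (n + 6*I)/(n - 1)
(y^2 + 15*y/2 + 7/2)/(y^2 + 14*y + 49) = (y + 1/2)/(y + 7)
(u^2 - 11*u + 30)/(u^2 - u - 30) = (u - 5)/(u + 5)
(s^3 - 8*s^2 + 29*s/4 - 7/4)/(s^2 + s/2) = (4*s^3 - 32*s^2 + 29*s - 7)/(2*s*(2*s + 1))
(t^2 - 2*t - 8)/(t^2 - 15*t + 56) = (t^2 - 2*t - 8)/(t^2 - 15*t + 56)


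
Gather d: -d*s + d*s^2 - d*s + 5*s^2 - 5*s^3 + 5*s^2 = d*(s^2 - 2*s) - 5*s^3 + 10*s^2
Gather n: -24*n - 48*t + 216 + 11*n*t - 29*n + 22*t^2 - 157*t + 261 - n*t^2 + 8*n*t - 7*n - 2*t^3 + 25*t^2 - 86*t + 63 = n*(-t^2 + 19*t - 60) - 2*t^3 + 47*t^2 - 291*t + 540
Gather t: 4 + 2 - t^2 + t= -t^2 + t + 6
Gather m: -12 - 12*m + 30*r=-12*m + 30*r - 12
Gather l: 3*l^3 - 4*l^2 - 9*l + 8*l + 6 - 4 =3*l^3 - 4*l^2 - l + 2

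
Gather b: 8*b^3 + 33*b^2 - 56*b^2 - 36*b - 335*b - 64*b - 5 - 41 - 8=8*b^3 - 23*b^2 - 435*b - 54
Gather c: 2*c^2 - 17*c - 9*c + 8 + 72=2*c^2 - 26*c + 80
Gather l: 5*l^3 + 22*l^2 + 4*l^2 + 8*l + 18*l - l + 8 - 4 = 5*l^3 + 26*l^2 + 25*l + 4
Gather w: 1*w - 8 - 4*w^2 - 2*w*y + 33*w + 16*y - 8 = -4*w^2 + w*(34 - 2*y) + 16*y - 16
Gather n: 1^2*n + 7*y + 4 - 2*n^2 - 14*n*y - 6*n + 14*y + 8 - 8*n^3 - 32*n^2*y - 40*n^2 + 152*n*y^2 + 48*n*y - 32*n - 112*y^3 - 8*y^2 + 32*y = -8*n^3 + n^2*(-32*y - 42) + n*(152*y^2 + 34*y - 37) - 112*y^3 - 8*y^2 + 53*y + 12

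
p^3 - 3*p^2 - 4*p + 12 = (p - 3)*(p - 2)*(p + 2)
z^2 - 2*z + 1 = (z - 1)^2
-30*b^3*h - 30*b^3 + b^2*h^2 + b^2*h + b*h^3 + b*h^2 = (-5*b + h)*(6*b + h)*(b*h + b)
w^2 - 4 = (w - 2)*(w + 2)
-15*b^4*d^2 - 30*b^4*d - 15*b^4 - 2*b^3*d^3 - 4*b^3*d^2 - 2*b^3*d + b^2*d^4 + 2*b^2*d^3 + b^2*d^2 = (-5*b + d)*(3*b + d)*(b*d + b)^2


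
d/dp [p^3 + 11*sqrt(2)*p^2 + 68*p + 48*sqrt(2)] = 3*p^2 + 22*sqrt(2)*p + 68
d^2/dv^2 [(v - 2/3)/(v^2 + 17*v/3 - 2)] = 2*((3*v - 2)*(6*v + 17)^2 - 9*(3*v + 5)*(3*v^2 + 17*v - 6))/(3*v^2 + 17*v - 6)^3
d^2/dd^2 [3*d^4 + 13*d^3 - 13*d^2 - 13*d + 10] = 36*d^2 + 78*d - 26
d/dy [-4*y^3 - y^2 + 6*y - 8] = -12*y^2 - 2*y + 6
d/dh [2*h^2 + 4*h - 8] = 4*h + 4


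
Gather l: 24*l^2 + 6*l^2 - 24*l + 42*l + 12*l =30*l^2 + 30*l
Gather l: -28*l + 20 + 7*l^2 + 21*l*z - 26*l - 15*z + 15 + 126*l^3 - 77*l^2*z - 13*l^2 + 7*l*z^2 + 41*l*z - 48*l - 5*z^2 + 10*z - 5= 126*l^3 + l^2*(-77*z - 6) + l*(7*z^2 + 62*z - 102) - 5*z^2 - 5*z + 30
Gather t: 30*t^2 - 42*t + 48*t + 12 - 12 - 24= 30*t^2 + 6*t - 24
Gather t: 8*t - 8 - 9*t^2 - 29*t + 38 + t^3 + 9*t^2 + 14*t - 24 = t^3 - 7*t + 6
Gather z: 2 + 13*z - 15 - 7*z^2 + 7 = -7*z^2 + 13*z - 6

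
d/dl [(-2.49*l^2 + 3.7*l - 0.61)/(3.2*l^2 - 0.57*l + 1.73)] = (-10.4207*l^2 - 4.7114*l + 6.0533)/(10.24*l^4 - 3.648*l^3 + 11.3969*l^2 - 1.9722*l + 2.9929)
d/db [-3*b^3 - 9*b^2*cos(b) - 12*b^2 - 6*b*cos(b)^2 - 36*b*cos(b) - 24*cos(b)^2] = 9*b^2*sin(b) - 9*b^2 + 36*b*sin(b) + 6*b*sin(2*b) - 18*b*cos(b) - 24*b + 24*sin(2*b) - 6*cos(b)^2 - 36*cos(b)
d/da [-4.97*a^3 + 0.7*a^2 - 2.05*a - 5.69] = -14.91*a^2 + 1.4*a - 2.05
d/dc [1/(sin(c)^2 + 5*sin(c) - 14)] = -(2*sin(c) + 5)*cos(c)/(sin(c)^2 + 5*sin(c) - 14)^2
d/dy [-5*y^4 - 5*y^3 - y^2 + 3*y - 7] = -20*y^3 - 15*y^2 - 2*y + 3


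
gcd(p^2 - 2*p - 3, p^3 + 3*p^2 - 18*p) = p - 3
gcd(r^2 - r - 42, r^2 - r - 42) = r^2 - r - 42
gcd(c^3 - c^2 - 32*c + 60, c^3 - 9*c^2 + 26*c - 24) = c - 2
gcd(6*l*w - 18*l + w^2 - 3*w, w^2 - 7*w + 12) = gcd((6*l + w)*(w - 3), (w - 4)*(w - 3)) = w - 3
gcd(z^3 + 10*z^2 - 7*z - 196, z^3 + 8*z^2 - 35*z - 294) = z^2 + 14*z + 49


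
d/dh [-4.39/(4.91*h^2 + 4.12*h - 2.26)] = (43.1098*h + 18.0868)/(4.91*h^2 + 4.12*h - 2.26)^2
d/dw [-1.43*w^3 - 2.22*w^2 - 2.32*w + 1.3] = -4.29*w^2 - 4.44*w - 2.32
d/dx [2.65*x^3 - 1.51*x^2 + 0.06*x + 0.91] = 7.95*x^2 - 3.02*x + 0.06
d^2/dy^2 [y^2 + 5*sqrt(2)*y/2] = 2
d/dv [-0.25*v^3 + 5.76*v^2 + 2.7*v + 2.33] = -0.75*v^2 + 11.52*v + 2.7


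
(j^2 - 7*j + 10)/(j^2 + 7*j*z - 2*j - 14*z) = (j - 5)/(j + 7*z)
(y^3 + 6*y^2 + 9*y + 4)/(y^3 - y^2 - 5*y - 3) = (y + 4)/(y - 3)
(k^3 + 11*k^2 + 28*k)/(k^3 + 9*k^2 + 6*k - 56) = k/(k - 2)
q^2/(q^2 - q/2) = 2*q/(2*q - 1)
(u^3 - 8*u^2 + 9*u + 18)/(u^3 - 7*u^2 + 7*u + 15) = (u - 6)/(u - 5)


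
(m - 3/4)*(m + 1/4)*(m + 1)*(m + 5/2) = m^4 + 3*m^3 + 9*m^2/16 - 61*m/32 - 15/32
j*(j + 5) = j^2 + 5*j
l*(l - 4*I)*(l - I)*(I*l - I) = I*l^4 + 5*l^3 - I*l^3 - 5*l^2 - 4*I*l^2 + 4*I*l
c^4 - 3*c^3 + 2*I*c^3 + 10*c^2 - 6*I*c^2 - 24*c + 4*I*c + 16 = (c - 2)*(c - 1)*(c - 2*I)*(c + 4*I)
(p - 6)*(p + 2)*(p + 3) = p^3 - p^2 - 24*p - 36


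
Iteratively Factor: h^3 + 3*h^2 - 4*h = (h + 4)*(h^2 - h) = (h - 1)*(h + 4)*(h)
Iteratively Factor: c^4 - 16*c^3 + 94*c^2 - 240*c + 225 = (c - 5)*(c^3 - 11*c^2 + 39*c - 45) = (c - 5)^2*(c^2 - 6*c + 9) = (c - 5)^2*(c - 3)*(c - 3)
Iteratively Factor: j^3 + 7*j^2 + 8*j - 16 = (j + 4)*(j^2 + 3*j - 4) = (j - 1)*(j + 4)*(j + 4)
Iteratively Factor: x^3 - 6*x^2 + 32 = (x - 4)*(x^2 - 2*x - 8) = (x - 4)^2*(x + 2)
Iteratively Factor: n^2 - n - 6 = (n + 2)*(n - 3)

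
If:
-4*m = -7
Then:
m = 7/4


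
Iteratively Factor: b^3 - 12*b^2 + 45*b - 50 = (b - 2)*(b^2 - 10*b + 25) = (b - 5)*(b - 2)*(b - 5)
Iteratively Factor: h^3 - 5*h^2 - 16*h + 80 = (h - 4)*(h^2 - h - 20) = (h - 4)*(h + 4)*(h - 5)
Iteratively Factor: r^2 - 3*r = (r)*(r - 3)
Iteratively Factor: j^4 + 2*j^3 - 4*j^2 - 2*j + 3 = (j - 1)*(j^3 + 3*j^2 - j - 3) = (j - 1)*(j + 3)*(j^2 - 1) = (j - 1)^2*(j + 3)*(j + 1)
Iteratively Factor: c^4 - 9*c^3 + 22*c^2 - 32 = (c - 4)*(c^3 - 5*c^2 + 2*c + 8) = (c - 4)*(c - 2)*(c^2 - 3*c - 4) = (c - 4)*(c - 2)*(c + 1)*(c - 4)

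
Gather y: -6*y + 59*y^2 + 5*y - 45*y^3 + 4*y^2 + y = -45*y^3 + 63*y^2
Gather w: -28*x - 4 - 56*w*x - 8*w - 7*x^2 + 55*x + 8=w*(-56*x - 8) - 7*x^2 + 27*x + 4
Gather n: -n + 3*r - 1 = -n + 3*r - 1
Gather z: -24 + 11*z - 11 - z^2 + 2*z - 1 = -z^2 + 13*z - 36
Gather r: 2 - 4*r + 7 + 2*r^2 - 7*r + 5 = 2*r^2 - 11*r + 14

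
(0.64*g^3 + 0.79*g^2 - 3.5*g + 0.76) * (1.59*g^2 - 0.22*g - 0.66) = 1.0176*g^5 + 1.1153*g^4 - 6.1612*g^3 + 1.457*g^2 + 2.1428*g - 0.5016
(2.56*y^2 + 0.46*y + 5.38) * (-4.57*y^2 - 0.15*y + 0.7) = -11.6992*y^4 - 2.4862*y^3 - 22.8636*y^2 - 0.485*y + 3.766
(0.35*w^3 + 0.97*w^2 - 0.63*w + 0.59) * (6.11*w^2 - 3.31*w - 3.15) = 2.1385*w^5 + 4.7682*w^4 - 8.1625*w^3 + 2.6347*w^2 + 0.0316000000000001*w - 1.8585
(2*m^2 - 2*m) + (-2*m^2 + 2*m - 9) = -9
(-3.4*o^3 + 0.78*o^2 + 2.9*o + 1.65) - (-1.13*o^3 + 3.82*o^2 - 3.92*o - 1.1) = -2.27*o^3 - 3.04*o^2 + 6.82*o + 2.75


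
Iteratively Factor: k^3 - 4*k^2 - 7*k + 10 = (k + 2)*(k^2 - 6*k + 5) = (k - 5)*(k + 2)*(k - 1)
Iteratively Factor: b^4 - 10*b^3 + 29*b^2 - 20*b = (b)*(b^3 - 10*b^2 + 29*b - 20) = b*(b - 4)*(b^2 - 6*b + 5) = b*(b - 5)*(b - 4)*(b - 1)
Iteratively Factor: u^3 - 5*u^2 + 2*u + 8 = (u + 1)*(u^2 - 6*u + 8) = (u - 4)*(u + 1)*(u - 2)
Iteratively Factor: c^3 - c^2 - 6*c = (c + 2)*(c^2 - 3*c) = (c - 3)*(c + 2)*(c)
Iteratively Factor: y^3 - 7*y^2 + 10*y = (y)*(y^2 - 7*y + 10) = y*(y - 5)*(y - 2)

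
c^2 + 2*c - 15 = (c - 3)*(c + 5)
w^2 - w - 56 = (w - 8)*(w + 7)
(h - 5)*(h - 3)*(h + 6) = h^3 - 2*h^2 - 33*h + 90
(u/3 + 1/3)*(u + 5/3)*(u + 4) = u^3/3 + 20*u^2/9 + 37*u/9 + 20/9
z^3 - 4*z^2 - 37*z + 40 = (z - 8)*(z - 1)*(z + 5)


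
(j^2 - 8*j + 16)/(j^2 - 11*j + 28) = (j - 4)/(j - 7)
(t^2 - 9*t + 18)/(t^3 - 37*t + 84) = (t - 6)/(t^2 + 3*t - 28)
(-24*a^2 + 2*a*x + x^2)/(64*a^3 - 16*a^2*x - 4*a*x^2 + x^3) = (6*a + x)/(-16*a^2 + x^2)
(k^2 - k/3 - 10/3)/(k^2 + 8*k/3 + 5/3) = (k - 2)/(k + 1)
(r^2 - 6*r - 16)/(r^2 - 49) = (r^2 - 6*r - 16)/(r^2 - 49)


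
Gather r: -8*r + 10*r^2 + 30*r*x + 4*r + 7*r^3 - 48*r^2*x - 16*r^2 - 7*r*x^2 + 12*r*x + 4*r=7*r^3 + r^2*(-48*x - 6) + r*(-7*x^2 + 42*x)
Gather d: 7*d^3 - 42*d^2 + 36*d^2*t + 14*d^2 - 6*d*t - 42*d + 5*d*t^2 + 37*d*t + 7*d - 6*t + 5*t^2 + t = 7*d^3 + d^2*(36*t - 28) + d*(5*t^2 + 31*t - 35) + 5*t^2 - 5*t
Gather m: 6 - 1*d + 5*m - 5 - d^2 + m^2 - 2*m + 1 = -d^2 - d + m^2 + 3*m + 2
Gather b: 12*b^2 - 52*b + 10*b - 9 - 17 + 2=12*b^2 - 42*b - 24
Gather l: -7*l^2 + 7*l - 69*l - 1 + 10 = -7*l^2 - 62*l + 9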